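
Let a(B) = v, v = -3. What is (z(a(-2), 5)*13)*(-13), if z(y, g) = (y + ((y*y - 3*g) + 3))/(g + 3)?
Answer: 507/4 ≈ 126.75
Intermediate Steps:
a(B) = -3
z(y, g) = (3 + y + y² - 3*g)/(3 + g) (z(y, g) = (y + ((y² - 3*g) + 3))/(3 + g) = (y + (3 + y² - 3*g))/(3 + g) = (3 + y + y² - 3*g)/(3 + g))
(z(a(-2), 5)*13)*(-13) = (((3 - 3 + (-3)² - 3*5)/(3 + 5))*13)*(-13) = (((3 - 3 + 9 - 15)/8)*13)*(-13) = (((⅛)*(-6))*13)*(-13) = -¾*13*(-13) = -39/4*(-13) = 507/4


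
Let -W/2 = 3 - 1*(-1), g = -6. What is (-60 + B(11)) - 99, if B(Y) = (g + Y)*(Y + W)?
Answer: -144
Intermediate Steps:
W = -8 (W = -2*(3 - 1*(-1)) = -2*(3 + 1) = -2*4 = -8)
B(Y) = (-8 + Y)*(-6 + Y) (B(Y) = (-6 + Y)*(Y - 8) = (-6 + Y)*(-8 + Y) = (-8 + Y)*(-6 + Y))
(-60 + B(11)) - 99 = (-60 + (48 + 11**2 - 14*11)) - 99 = (-60 + (48 + 121 - 154)) - 99 = (-60 + 15) - 99 = -45 - 99 = -144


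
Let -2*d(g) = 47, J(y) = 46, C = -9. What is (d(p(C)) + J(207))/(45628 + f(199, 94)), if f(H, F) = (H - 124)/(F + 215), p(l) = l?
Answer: 4635/9399418 ≈ 0.00049312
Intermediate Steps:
f(H, F) = (-124 + H)/(215 + F)
d(g) = -47/2 (d(g) = -½*47 = -47/2)
(d(p(C)) + J(207))/(45628 + f(199, 94)) = (-47/2 + 46)/(45628 + (-124 + 199)/(215 + 94)) = 45/(2*(45628 + 75/309)) = 45/(2*(45628 + (1/309)*75)) = 45/(2*(45628 + 25/103)) = 45/(2*(4699709/103)) = (45/2)*(103/4699709) = 4635/9399418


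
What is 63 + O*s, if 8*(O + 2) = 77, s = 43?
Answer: 3127/8 ≈ 390.88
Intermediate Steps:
O = 61/8 (O = -2 + (⅛)*77 = -2 + 77/8 = 61/8 ≈ 7.6250)
63 + O*s = 63 + (61/8)*43 = 63 + 2623/8 = 3127/8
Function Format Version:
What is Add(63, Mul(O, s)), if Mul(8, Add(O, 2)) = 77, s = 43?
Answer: Rational(3127, 8) ≈ 390.88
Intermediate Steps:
O = Rational(61, 8) (O = Add(-2, Mul(Rational(1, 8), 77)) = Add(-2, Rational(77, 8)) = Rational(61, 8) ≈ 7.6250)
Add(63, Mul(O, s)) = Add(63, Mul(Rational(61, 8), 43)) = Add(63, Rational(2623, 8)) = Rational(3127, 8)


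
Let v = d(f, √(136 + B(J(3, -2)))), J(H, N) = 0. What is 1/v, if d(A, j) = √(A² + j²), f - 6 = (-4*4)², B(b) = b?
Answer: √17195/34390 ≈ 0.0038130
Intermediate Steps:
f = 262 (f = 6 + (-4*4)² = 6 + (-16)² = 6 + 256 = 262)
v = 2*√17195 (v = √(262² + (√(136 + 0))²) = √(68644 + (√136)²) = √(68644 + (2*√34)²) = √(68644 + 136) = √68780 = 2*√17195 ≈ 262.26)
1/v = 1/(2*√17195) = √17195/34390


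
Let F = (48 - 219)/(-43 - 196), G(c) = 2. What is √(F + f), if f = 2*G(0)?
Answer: 7*√5497/239 ≈ 2.1715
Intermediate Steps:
f = 4 (f = 2*2 = 4)
F = 171/239 (F = -171/(-239) = -171*(-1/239) = 171/239 ≈ 0.71548)
√(F + f) = √(171/239 + 4) = √(1127/239) = 7*√5497/239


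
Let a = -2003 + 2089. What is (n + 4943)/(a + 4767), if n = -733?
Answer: 4210/4853 ≈ 0.86750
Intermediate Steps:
a = 86
(n + 4943)/(a + 4767) = (-733 + 4943)/(86 + 4767) = 4210/4853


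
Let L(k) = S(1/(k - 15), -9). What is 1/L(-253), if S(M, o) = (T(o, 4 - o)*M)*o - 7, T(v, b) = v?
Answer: -268/1957 ≈ -0.13694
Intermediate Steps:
S(M, o) = -7 + M*o² (S(M, o) = (o*M)*o - 7 = (M*o)*o - 7 = M*o² - 7 = -7 + M*o²)
L(k) = -7 + 81/(-15 + k) (L(k) = -7 + (-9)²/(k - 15) = -7 + 81/(-15 + k))
1/L(-253) = 1/((186 - 7*(-253))/(-15 - 253)) = 1/((186 + 1771)/(-268)) = 1/(-1/268*1957) = 1/(-1957/268) = -268/1957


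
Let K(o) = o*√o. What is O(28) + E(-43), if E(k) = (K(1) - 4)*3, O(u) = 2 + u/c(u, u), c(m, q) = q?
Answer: -6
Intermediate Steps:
K(o) = o^(3/2)
O(u) = 3 (O(u) = 2 + u/u = 2 + 1 = 3)
E(k) = -9 (E(k) = (1^(3/2) - 4)*3 = (1 - 4)*3 = -3*3 = -9)
O(28) + E(-43) = 3 - 9 = -6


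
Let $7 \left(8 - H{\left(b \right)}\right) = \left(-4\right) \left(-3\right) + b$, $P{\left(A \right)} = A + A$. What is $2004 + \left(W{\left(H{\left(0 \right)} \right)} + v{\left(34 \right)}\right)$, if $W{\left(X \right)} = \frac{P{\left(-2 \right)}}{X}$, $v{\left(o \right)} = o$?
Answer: $\frac{22411}{11} \approx 2037.4$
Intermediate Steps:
$P{\left(A \right)} = 2 A$
$H{\left(b \right)} = \frac{44}{7} - \frac{b}{7}$ ($H{\left(b \right)} = 8 - \frac{\left(-4\right) \left(-3\right) + b}{7} = 8 - \frac{12 + b}{7} = 8 - \left(\frac{12}{7} + \frac{b}{7}\right) = \frac{44}{7} - \frac{b}{7}$)
$W{\left(X \right)} = - \frac{4}{X}$ ($W{\left(X \right)} = \frac{2 \left(-2\right)}{X} = - \frac{4}{X}$)
$2004 + \left(W{\left(H{\left(0 \right)} \right)} + v{\left(34 \right)}\right) = 2004 + \left(- \frac{4}{\frac{44}{7} - 0} + 34\right) = 2004 + \left(- \frac{4}{\frac{44}{7} + 0} + 34\right) = 2004 + \left(- \frac{4}{\frac{44}{7}} + 34\right) = 2004 + \left(\left(-4\right) \frac{7}{44} + 34\right) = 2004 + \left(- \frac{7}{11} + 34\right) = 2004 + \frac{367}{11} = \frac{22411}{11}$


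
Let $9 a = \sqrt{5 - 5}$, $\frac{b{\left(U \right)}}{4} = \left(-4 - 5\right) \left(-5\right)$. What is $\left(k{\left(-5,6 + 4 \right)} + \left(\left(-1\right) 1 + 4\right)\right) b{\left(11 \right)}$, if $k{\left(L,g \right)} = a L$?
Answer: $540$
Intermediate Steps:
$b{\left(U \right)} = 180$ ($b{\left(U \right)} = 4 \left(-4 - 5\right) \left(-5\right) = 4 \left(\left(-9\right) \left(-5\right)\right) = 4 \cdot 45 = 180$)
$a = 0$ ($a = \frac{\sqrt{5 - 5}}{9} = \frac{\sqrt{0}}{9} = \frac{1}{9} \cdot 0 = 0$)
$k{\left(L,g \right)} = 0$ ($k{\left(L,g \right)} = 0 L = 0$)
$\left(k{\left(-5,6 + 4 \right)} + \left(\left(-1\right) 1 + 4\right)\right) b{\left(11 \right)} = \left(0 + \left(\left(-1\right) 1 + 4\right)\right) 180 = \left(0 + \left(-1 + 4\right)\right) 180 = \left(0 + 3\right) 180 = 3 \cdot 180 = 540$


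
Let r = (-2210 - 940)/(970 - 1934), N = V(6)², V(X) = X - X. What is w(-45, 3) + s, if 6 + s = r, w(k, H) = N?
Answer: -1317/482 ≈ -2.7324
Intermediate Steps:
V(X) = 0
N = 0 (N = 0² = 0)
w(k, H) = 0
r = 1575/482 (r = -3150/(-964) = -3150*(-1/964) = 1575/482 ≈ 3.2676)
s = -1317/482 (s = -6 + 1575/482 = -1317/482 ≈ -2.7324)
w(-45, 3) + s = 0 - 1317/482 = -1317/482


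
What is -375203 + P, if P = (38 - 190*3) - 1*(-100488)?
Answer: -275247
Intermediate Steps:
P = 99956 (P = (38 - 570) + 100488 = -532 + 100488 = 99956)
-375203 + P = -375203 + 99956 = -275247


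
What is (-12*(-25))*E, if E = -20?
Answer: -6000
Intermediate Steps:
(-12*(-25))*E = -12*(-25)*(-20) = 300*(-20) = -6000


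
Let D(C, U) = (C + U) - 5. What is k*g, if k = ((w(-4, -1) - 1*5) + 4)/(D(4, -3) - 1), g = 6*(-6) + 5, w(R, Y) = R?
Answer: -31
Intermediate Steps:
D(C, U) = -5 + C + U
g = -31 (g = -36 + 5 = -31)
k = 1 (k = ((-4 - 1*5) + 4)/((-5 + 4 - 3) - 1) = ((-4 - 5) + 4)/(-4 - 1) = (-9 + 4)/(-5) = -5*(-⅕) = 1)
k*g = 1*(-31) = -31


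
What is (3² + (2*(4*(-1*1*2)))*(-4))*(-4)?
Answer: -292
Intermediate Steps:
(3² + (2*(4*(-1*1*2)))*(-4))*(-4) = (9 + (2*(4*(-1*2)))*(-4))*(-4) = (9 + (2*(4*(-2)))*(-4))*(-4) = (9 + (2*(-8))*(-4))*(-4) = (9 - 16*(-4))*(-4) = (9 + 64)*(-4) = 73*(-4) = -292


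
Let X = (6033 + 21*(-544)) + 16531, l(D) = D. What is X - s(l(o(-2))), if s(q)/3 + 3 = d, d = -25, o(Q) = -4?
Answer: 11224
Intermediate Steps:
s(q) = -84 (s(q) = -9 + 3*(-25) = -9 - 75 = -84)
X = 11140 (X = (6033 - 11424) + 16531 = -5391 + 16531 = 11140)
X - s(l(o(-2))) = 11140 - 1*(-84) = 11140 + 84 = 11224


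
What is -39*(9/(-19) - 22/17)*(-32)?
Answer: -712608/323 ≈ -2206.2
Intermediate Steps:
-39*(9/(-19) - 22/17)*(-32) = -39*(9*(-1/19) - 22*1/17)*(-32) = -39*(-9/19 - 22/17)*(-32) = -39*(-571/323)*(-32) = (22269/323)*(-32) = -712608/323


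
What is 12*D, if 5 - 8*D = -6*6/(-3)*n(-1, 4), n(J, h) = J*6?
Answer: 231/2 ≈ 115.50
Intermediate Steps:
n(J, h) = 6*J
D = 77/8 (D = 5/8 - (-3)*(6/(-3))*(6*(-1))/4 = 5/8 - (-3)*(6*(-1/3))*(-6)/4 = 5/8 - (-3)*(-2*(-6))/4 = 5/8 - (-3)*12/4 = 5/8 - 1/8*(-72) = 5/8 + 9 = 77/8 ≈ 9.6250)
12*D = 12*(77/8) = 231/2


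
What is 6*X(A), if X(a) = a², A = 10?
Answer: 600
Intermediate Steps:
6*X(A) = 6*10² = 6*100 = 600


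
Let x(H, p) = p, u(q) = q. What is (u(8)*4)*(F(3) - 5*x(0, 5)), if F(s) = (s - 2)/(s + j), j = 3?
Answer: -2384/3 ≈ -794.67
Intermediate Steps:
F(s) = (-2 + s)/(3 + s) (F(s) = (s - 2)/(s + 3) = (-2 + s)/(3 + s))
(u(8)*4)*(F(3) - 5*x(0, 5)) = (8*4)*((-2 + 3)/(3 + 3) - 5*5) = 32*(1/6 - 25) = 32*(-149/6) = -2384/3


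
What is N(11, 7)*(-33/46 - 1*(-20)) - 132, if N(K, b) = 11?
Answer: 3685/46 ≈ 80.109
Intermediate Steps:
N(11, 7)*(-33/46 - 1*(-20)) - 132 = 11*(-33/46 - 1*(-20)) - 132 = 11*(-33*1/46 + 20) - 132 = 11*(-33/46 + 20) - 132 = 11*(887/46) - 132 = 9757/46 - 132 = 3685/46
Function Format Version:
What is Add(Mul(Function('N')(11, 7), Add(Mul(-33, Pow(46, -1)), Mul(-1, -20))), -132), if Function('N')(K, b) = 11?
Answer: Rational(3685, 46) ≈ 80.109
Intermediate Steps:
Add(Mul(Function('N')(11, 7), Add(Mul(-33, Pow(46, -1)), Mul(-1, -20))), -132) = Add(Mul(11, Add(Mul(-33, Pow(46, -1)), Mul(-1, -20))), -132) = Add(Mul(11, Add(Mul(-33, Rational(1, 46)), 20)), -132) = Add(Mul(11, Add(Rational(-33, 46), 20)), -132) = Add(Mul(11, Rational(887, 46)), -132) = Add(Rational(9757, 46), -132) = Rational(3685, 46)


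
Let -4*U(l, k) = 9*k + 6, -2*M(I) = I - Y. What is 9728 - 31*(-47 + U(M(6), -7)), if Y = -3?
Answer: 42973/4 ≈ 10743.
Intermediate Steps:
M(I) = -3/2 - I/2 (M(I) = -(I - 1*(-3))/2 = -(I + 3)/2 = -(3 + I)/2 = -3/2 - I/2)
U(l, k) = -3/2 - 9*k/4 (U(l, k) = -(9*k + 6)/4 = -(6 + 9*k)/4 = -3/2 - 9*k/4)
9728 - 31*(-47 + U(M(6), -7)) = 9728 - 31*(-47 + (-3/2 - 9/4*(-7))) = 9728 - 31*(-47 + (-3/2 + 63/4)) = 9728 - 31*(-47 + 57/4) = 9728 - 31*(-131)/4 = 9728 - 1*(-4061/4) = 9728 + 4061/4 = 42973/4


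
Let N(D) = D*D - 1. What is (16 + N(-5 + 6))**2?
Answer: 256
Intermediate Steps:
N(D) = -1 + D**2 (N(D) = D**2 - 1 = -1 + D**2)
(16 + N(-5 + 6))**2 = (16 + (-1 + (-5 + 6)**2))**2 = (16 + (-1 + 1**2))**2 = (16 + (-1 + 1))**2 = (16 + 0)**2 = 16**2 = 256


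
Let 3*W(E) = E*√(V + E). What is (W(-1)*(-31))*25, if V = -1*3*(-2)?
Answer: 775*√5/3 ≈ 577.65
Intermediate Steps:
V = 6 (V = -3*(-2) = 6)
W(E) = E*√(6 + E)/3 (W(E) = (E*√(6 + E))/3 = E*√(6 + E)/3)
(W(-1)*(-31))*25 = (((⅓)*(-1)*√(6 - 1))*(-31))*25 = (((⅓)*(-1)*√5)*(-31))*25 = (-√5/3*(-31))*25 = (31*√5/3)*25 = 775*√5/3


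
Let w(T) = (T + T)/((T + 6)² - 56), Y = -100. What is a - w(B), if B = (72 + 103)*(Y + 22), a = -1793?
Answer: -16689124297/9307934 ≈ -1793.0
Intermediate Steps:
B = -13650 (B = (72 + 103)*(-100 + 22) = 175*(-78) = -13650)
w(T) = 2*T/(-56 + (6 + T)²) (w(T) = (2*T)/((6 + T)² - 56) = (2*T)/(-56 + (6 + T)²) = 2*T/(-56 + (6 + T)²))
a - w(B) = -1793 - 2*(-13650)/(-56 + (6 - 13650)²) = -1793 - 2*(-13650)/(-56 + (-13644)²) = -1793 - 2*(-13650)/(-56 + 186158736) = -1793 - 2*(-13650)/186158680 = -1793 - 1*(-1365/9307934) = -1793 + 1365/9307934 = -16689124297/9307934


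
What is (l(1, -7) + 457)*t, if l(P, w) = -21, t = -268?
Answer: -116848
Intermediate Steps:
(l(1, -7) + 457)*t = (-21 + 457)*(-268) = 436*(-268) = -116848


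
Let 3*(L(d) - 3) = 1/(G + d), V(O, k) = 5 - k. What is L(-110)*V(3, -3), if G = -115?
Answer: 16192/675 ≈ 23.988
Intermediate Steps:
L(d) = 3 + 1/(3*(-115 + d))
L(-110)*V(3, -3) = ((-1034 + 9*(-110))/(3*(-115 - 110)))*(5 - 1*(-3)) = ((⅓)*(-1034 - 990)/(-225))*(5 + 3) = ((⅓)*(-1/225)*(-2024))*8 = (2024/675)*8 = 16192/675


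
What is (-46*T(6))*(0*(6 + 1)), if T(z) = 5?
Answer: 0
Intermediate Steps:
(-46*T(6))*(0*(6 + 1)) = (-46*5)*(0*(6 + 1)) = -0*7 = -230*0 = 0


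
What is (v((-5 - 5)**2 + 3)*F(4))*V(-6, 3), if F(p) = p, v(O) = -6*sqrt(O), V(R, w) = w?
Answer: -72*sqrt(103) ≈ -730.72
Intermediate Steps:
(v((-5 - 5)**2 + 3)*F(4))*V(-6, 3) = (-6*sqrt((-5 - 5)**2 + 3)*4)*3 = (-6*sqrt((-10)**2 + 3)*4)*3 = (-6*sqrt(100 + 3)*4)*3 = (-6*sqrt(103)*4)*3 = -24*sqrt(103)*3 = -72*sqrt(103)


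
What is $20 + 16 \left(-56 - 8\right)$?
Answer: $-1004$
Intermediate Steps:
$20 + 16 \left(-56 - 8\right) = 20 + 16 \left(-64\right) = 20 - 1024 = -1004$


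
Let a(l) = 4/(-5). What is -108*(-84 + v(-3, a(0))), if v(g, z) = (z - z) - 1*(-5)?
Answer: 8532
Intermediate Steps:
a(l) = -⅘ (a(l) = 4*(-⅕) = -⅘)
v(g, z) = 5 (v(g, z) = 0 + 5 = 5)
-108*(-84 + v(-3, a(0))) = -108*(-84 + 5) = -108*(-79) = 8532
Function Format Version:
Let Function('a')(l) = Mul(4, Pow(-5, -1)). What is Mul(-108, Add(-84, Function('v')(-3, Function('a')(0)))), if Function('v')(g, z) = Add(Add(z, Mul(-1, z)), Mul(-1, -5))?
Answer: 8532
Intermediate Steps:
Function('a')(l) = Rational(-4, 5) (Function('a')(l) = Mul(4, Rational(-1, 5)) = Rational(-4, 5))
Function('v')(g, z) = 5 (Function('v')(g, z) = Add(0, 5) = 5)
Mul(-108, Add(-84, Function('v')(-3, Function('a')(0)))) = Mul(-108, Add(-84, 5)) = Mul(-108, -79) = 8532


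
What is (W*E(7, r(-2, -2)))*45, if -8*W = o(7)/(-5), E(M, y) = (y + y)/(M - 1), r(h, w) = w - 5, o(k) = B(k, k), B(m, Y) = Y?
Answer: -147/8 ≈ -18.375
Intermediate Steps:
o(k) = k
r(h, w) = -5 + w
E(M, y) = 2*y/(-1 + M) (E(M, y) = (2*y)/(-1 + M) = 2*y/(-1 + M))
W = 7/40 (W = -7/(8*(-5)) = -7*(-1)/(8*5) = -1/8*(-7/5) = 7/40 ≈ 0.17500)
(W*E(7, r(-2, -2)))*45 = (7*(2*(-5 - 2)/(-1 + 7))/40)*45 = (7*(2*(-7)/6)/40)*45 = (7*(2*(-7)*(1/6))/40)*45 = ((7/40)*(-7/3))*45 = -49/120*45 = -147/8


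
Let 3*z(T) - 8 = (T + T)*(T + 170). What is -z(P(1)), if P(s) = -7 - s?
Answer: 2584/3 ≈ 861.33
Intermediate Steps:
z(T) = 8/3 + 2*T*(170 + T)/3 (z(T) = 8/3 + ((T + T)*(T + 170))/3 = 8/3 + ((2*T)*(170 + T))/3 = 8/3 + (2*T*(170 + T))/3 = 8/3 + 2*T*(170 + T)/3)
-z(P(1)) = -(8/3 + 2*(-7 - 1*1)**2/3 + 340*(-7 - 1*1)/3) = -(8/3 + 2*(-7 - 1)**2/3 + 340*(-7 - 1)/3) = -(8/3 + (2/3)*(-8)**2 + (340/3)*(-8)) = -(8/3 + (2/3)*64 - 2720/3) = -(8/3 + 128/3 - 2720/3) = -1*(-2584/3) = 2584/3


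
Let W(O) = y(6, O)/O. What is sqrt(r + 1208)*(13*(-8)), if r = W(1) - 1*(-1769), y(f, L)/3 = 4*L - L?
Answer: -104*sqrt(2986) ≈ -5683.0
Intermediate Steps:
y(f, L) = 9*L (y(f, L) = 3*(4*L - L) = 3*(3*L) = 9*L)
W(O) = 9 (W(O) = (9*O)/O = 9)
r = 1778 (r = 9 - 1*(-1769) = 9 + 1769 = 1778)
sqrt(r + 1208)*(13*(-8)) = sqrt(1778 + 1208)*(13*(-8)) = sqrt(2986)*(-104) = -104*sqrt(2986)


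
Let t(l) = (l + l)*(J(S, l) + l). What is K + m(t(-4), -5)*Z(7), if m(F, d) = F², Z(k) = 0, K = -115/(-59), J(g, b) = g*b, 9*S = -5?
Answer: 115/59 ≈ 1.9492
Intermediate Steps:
S = -5/9 (S = (⅑)*(-5) = -5/9 ≈ -0.55556)
J(g, b) = b*g
K = 115/59 (K = -115*(-1/59) = 115/59 ≈ 1.9492)
t(l) = 8*l²/9 (t(l) = (l + l)*(l*(-5/9) + l) = (2*l)*(-5*l/9 + l) = (2*l)*(4*l/9) = 8*l²/9)
K + m(t(-4), -5)*Z(7) = 115/59 + ((8/9)*(-4)²)²*0 = 115/59 + ((8/9)*16)²*0 = 115/59 + (128/9)²*0 = 115/59 + (16384/81)*0 = 115/59 + 0 = 115/59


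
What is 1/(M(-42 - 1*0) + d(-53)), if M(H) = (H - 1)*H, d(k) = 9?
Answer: 1/1815 ≈ 0.00055096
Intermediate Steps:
M(H) = H*(-1 + H) (M(H) = (-1 + H)*H = H*(-1 + H))
1/(M(-42 - 1*0) + d(-53)) = 1/((-42 - 1*0)*(-1 + (-42 - 1*0)) + 9) = 1/((-42 + 0)*(-1 + (-42 + 0)) + 9) = 1/(-42*(-1 - 42) + 9) = 1/(-42*(-43) + 9) = 1/(1806 + 9) = 1/1815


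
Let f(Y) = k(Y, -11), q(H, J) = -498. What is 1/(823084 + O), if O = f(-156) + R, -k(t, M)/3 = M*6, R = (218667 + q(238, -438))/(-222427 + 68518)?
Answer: 2443/2011274463 ≈ 1.2147e-6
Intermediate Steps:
R = -3463/2443 (R = (218667 - 498)/(-222427 + 68518) = 218169/(-153909) = 218169*(-1/153909) = -3463/2443 ≈ -1.4175)
k(t, M) = -18*M (k(t, M) = -3*M*6 = -18*M)
f(Y) = 198 (f(Y) = -18*(-11) = 198)
O = 480251/2443 (O = 198 - 3463/2443 = 480251/2443 ≈ 196.58)
1/(823084 + O) = 1/(823084 + 480251/2443) = 1/(2011274463/2443) = 2443/2011274463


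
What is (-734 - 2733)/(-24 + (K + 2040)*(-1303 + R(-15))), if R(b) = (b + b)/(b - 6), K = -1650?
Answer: 24269/3553458 ≈ 0.0068297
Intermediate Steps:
R(b) = 2*b/(-6 + b) (R(b) = (2*b)/(-6 + b) = 2*b/(-6 + b))
(-734 - 2733)/(-24 + (K + 2040)*(-1303 + R(-15))) = (-734 - 2733)/(-24 + (-1650 + 2040)*(-1303 + 2*(-15)/(-6 - 15))) = -3467/(-24 + 390*(-1303 + 2*(-15)/(-21))) = -3467/(-24 + 390*(-1303 + 2*(-15)*(-1/21))) = -3467/(-24 + 390*(-1303 + 10/7)) = -3467/(-24 + 390*(-9111/7)) = -3467/(-24 - 3553290/7) = -3467/(-3553458/7) = -3467*(-7/3553458) = 24269/3553458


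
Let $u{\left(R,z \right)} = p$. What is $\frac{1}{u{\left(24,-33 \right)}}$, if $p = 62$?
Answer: $\frac{1}{62} \approx 0.016129$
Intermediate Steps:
$u{\left(R,z \right)} = 62$
$\frac{1}{u{\left(24,-33 \right)}} = \frac{1}{62}$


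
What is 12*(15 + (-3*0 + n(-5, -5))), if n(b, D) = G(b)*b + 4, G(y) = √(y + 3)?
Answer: 228 - 60*I*√2 ≈ 228.0 - 84.853*I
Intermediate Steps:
G(y) = √(3 + y)
n(b, D) = 4 + b*√(3 + b) (n(b, D) = √(3 + b)*b + 4 = b*√(3 + b) + 4 = 4 + b*√(3 + b))
12*(15 + (-3*0 + n(-5, -5))) = 12*(15 + (-3*0 + (4 - 5*√(3 - 5)))) = 12*(15 + (0 + (4 - 5*I*√2))) = 12*(15 + (4 - 5*I*√2)) = 12*(19 - 5*I*√2) = 228 - 60*I*√2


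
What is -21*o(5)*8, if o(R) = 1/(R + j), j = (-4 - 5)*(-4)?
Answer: -168/41 ≈ -4.0976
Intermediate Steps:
j = 36 (j = -9*(-4) = 36)
o(R) = 1/(36 + R) (o(R) = 1/(R + 36) = 1/(36 + R))
-21*o(5)*8 = -21/(36 + 5)*8 = -21/41*8 = -168/41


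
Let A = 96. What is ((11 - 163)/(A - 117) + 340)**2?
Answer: 53173264/441 ≈ 1.2057e+5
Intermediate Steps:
((11 - 163)/(A - 117) + 340)**2 = ((11 - 163)/(96 - 117) + 340)**2 = (-152/(-21) + 340)**2 = (-152*(-1/21) + 340)**2 = (152/21 + 340)**2 = (7292/21)**2 = 53173264/441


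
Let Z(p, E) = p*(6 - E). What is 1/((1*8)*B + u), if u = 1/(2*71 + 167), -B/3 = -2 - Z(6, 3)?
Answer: 309/148321 ≈ 0.0020833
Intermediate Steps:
B = 60 (B = -3*(-2 - 6*(6 - 1*3)) = -3*(-2 - 6*(6 - 3)) = -3*(-2 - 6*3) = -3*(-2 - 1*18) = -3*(-2 - 18) = -3*(-20) = 60)
u = 1/309 (u = 1/(142 + 167) = 1/309 ≈ 0.0032362)
1/((1*8)*B + u) = 1/((1*8)*60 + 1/309) = 1/(8*60 + 1/309) = 1/(480 + 1/309) = 1/(148321/309) = 309/148321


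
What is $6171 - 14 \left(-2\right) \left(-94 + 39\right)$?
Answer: $4631$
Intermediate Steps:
$6171 - 14 \left(-2\right) \left(-94 + 39\right) = 6171 - \left(-28\right) \left(-55\right) = 6171 - 1540 = 4631$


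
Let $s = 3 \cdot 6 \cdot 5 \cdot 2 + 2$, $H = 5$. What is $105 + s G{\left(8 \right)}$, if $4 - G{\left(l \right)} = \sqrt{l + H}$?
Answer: $833 - 182 \sqrt{13} \approx 176.79$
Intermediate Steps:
$G{\left(l \right)} = 4 - \sqrt{5 + l}$ ($G{\left(l \right)} = 4 - \sqrt{l + 5} = 4 - \sqrt{5 + l}$)
$s = 182$ ($s = 3 \cdot 30 \cdot 2 + 2 = 3 \cdot 60 + 2 = 180 + 2 = 182$)
$105 + s G{\left(8 \right)} = 105 + 182 \left(4 - \sqrt{5 + 8}\right) = 105 + 182 \left(4 - \sqrt{13}\right) = 105 + \left(728 - 182 \sqrt{13}\right) = 833 - 182 \sqrt{13}$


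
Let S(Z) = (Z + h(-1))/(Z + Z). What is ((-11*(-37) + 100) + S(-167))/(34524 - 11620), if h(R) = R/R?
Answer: 10594/478121 ≈ 0.022158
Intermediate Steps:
h(R) = 1
S(Z) = (1 + Z)/(2*Z) (S(Z) = (Z + 1)/(Z + Z) = (1 + Z)/((2*Z)) = (1 + Z)*(1/(2*Z)) = (1 + Z)/(2*Z))
((-11*(-37) + 100) + S(-167))/(34524 - 11620) = ((-11*(-37) + 100) + (1/2)*(1 - 167)/(-167))/(34524 - 11620) = ((407 + 100) + (1/2)*(-1/167)*(-166))/22904 = (507 + 83/167)*(1/22904) = (84752/167)*(1/22904) = 10594/478121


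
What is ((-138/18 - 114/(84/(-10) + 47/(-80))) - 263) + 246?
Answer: -25846/2157 ≈ -11.982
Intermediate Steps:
((-138/18 - 114/(84/(-10) + 47/(-80))) - 263) + 246 = ((-138*1/18 - 114/(84*(-1/10) + 47*(-1/80))) - 263) + 246 = ((-23/3 - 114/(-42/5 - 47/80)) - 263) + 246 = ((-23/3 - 114/(-719/80)) - 263) + 246 = ((-23/3 - 114*(-80/719)) - 263) + 246 = ((-23/3 + 9120/719) - 263) + 246 = (10823/2157 - 263) + 246 = -556468/2157 + 246 = -25846/2157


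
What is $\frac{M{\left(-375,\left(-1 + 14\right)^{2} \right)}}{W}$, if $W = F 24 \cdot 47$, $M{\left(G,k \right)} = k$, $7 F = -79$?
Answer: $- \frac{1183}{89112} \approx -0.013275$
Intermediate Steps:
$F = - \frac{79}{7}$ ($F = \frac{1}{7} \left(-79\right) = - \frac{79}{7} \approx -11.286$)
$W = - \frac{89112}{7}$ ($W = \left(- \frac{79}{7}\right) 24 \cdot 47 = \left(- \frac{1896}{7}\right) 47 = - \frac{89112}{7} \approx -12730.0$)
$\frac{M{\left(-375,\left(-1 + 14\right)^{2} \right)}}{W} = \frac{\left(-1 + 14\right)^{2}}{- \frac{89112}{7}} = 13^{2} \left(- \frac{7}{89112}\right) = 169 \left(- \frac{7}{89112}\right) = - \frac{1183}{89112}$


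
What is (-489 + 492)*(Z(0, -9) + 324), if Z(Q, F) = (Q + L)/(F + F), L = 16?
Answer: 2908/3 ≈ 969.33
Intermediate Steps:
Z(Q, F) = (16 + Q)/(2*F) (Z(Q, F) = (Q + 16)/(F + F) = (16 + Q)/((2*F)) = (16 + Q)*(1/(2*F)) = (16 + Q)/(2*F))
(-489 + 492)*(Z(0, -9) + 324) = (-489 + 492)*((1/2)*(16 + 0)/(-9) + 324) = 3*((1/2)*(-1/9)*16 + 324) = 3*(-8/9 + 324) = 3*(2908/9) = 2908/3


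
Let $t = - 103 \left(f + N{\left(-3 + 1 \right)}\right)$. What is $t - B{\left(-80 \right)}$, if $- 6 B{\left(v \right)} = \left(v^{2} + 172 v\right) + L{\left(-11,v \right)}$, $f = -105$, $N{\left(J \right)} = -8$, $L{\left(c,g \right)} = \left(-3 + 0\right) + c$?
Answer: $10410$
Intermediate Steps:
$L{\left(c,g \right)} = -3 + c$
$B{\left(v \right)} = \frac{7}{3} - \frac{86 v}{3} - \frac{v^{2}}{6}$ ($B{\left(v \right)} = - \frac{\left(v^{2} + 172 v\right) - 14}{6} = - \frac{-14 + v^{2} + 172 v}{6} = \frac{7}{3} - \frac{86 v}{3} - \frac{v^{2}}{6}$)
$t = 11639$ ($t = - 103 \left(-105 - 8\right) = \left(-103\right) \left(-113\right) = 11639$)
$t - B{\left(-80 \right)} = 11639 - \left(\frac{7}{3} - - \frac{6880}{3} - \frac{\left(-80\right)^{2}}{6}\right) = 11639 - \left(\frac{7}{3} + \frac{6880}{3} - \frac{3200}{3}\right) = 11639 - 1229 = 10410$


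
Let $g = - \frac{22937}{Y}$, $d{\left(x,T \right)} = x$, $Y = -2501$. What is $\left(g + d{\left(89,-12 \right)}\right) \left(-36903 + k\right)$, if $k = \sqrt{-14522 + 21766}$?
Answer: $- \frac{9060645978}{2501} + \frac{491052 \sqrt{1811}}{2501} \approx -3.6145 \cdot 10^{6}$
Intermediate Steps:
$k = 2 \sqrt{1811}$ ($k = \sqrt{7244} = 2 \sqrt{1811} \approx 85.112$)
$g = \frac{22937}{2501}$ ($g = - \frac{22937}{-2501} = \left(-22937\right) \left(- \frac{1}{2501}\right) = \frac{22937}{2501} \approx 9.1711$)
$\left(g + d{\left(89,-12 \right)}\right) \left(-36903 + k\right) = \left(\frac{22937}{2501} + 89\right) \left(-36903 + 2 \sqrt{1811}\right) = \frac{245526 \left(-36903 + 2 \sqrt{1811}\right)}{2501} = - \frac{9060645978}{2501} + \frac{491052 \sqrt{1811}}{2501}$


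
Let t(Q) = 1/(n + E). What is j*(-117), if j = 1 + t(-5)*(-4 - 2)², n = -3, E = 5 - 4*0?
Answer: -2223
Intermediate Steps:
E = 5 (E = 5 + 0 = 5)
t(Q) = ½ (t(Q) = 1/(-3 + 5) = 1/2 = ½)
j = 19 (j = 1 + (-4 - 2)²/2 = 1 + (½)*(-6)² = 1 + (½)*36 = 1 + 18 = 19)
j*(-117) = 19*(-117) = -2223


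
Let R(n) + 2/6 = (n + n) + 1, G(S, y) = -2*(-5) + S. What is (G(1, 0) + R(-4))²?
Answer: 121/9 ≈ 13.444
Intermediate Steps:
G(S, y) = 10 + S
R(n) = ⅔ + 2*n (R(n) = -⅓ + ((n + n) + 1) = -⅓ + (2*n + 1) = -⅓ + (1 + 2*n) = ⅔ + 2*n)
(G(1, 0) + R(-4))² = ((10 + 1) + (⅔ + 2*(-4)))² = (11 + (⅔ - 8))² = (11 - 22/3)² = (11/3)² = 121/9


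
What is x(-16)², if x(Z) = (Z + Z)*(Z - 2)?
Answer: 331776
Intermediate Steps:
x(Z) = 2*Z*(-2 + Z) (x(Z) = (2*Z)*(-2 + Z) = 2*Z*(-2 + Z))
x(-16)² = (2*(-16)*(-2 - 16))² = (2*(-16)*(-18))² = 576² = 331776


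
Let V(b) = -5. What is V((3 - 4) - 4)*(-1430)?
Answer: 7150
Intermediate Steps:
V((3 - 4) - 4)*(-1430) = -5*(-1430) = 7150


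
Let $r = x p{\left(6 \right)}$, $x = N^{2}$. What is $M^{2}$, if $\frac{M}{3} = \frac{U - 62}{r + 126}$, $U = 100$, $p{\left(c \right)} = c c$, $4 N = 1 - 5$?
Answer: $\frac{361}{729} \approx 0.4952$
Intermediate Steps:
$N = -1$ ($N = \frac{1 - 5}{4} = \frac{1}{4} \left(-4\right) = -1$)
$p{\left(c \right)} = c^{2}$
$x = 1$ ($x = \left(-1\right)^{2} = 1$)
$r = 36$ ($r = 1 \cdot 6^{2} = 1 \cdot 36 = 36$)
$M = \frac{19}{27}$ ($M = 3 \frac{100 - 62}{36 + 126} = 3 \cdot \frac{38}{162} = 3 \cdot 38 \cdot \frac{1}{162} = 3 \cdot \frac{19}{81} = \frac{19}{27} \approx 0.7037$)
$M^{2} = \left(\frac{19}{27}\right)^{2} = \frac{361}{729}$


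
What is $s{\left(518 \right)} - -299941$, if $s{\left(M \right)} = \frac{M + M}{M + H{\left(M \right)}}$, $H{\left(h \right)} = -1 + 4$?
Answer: $\frac{156270297}{521} \approx 2.9994 \cdot 10^{5}$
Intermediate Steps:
$H{\left(h \right)} = 3$
$s{\left(M \right)} = \frac{2 M}{3 + M}$ ($s{\left(M \right)} = \frac{M + M}{M + 3} = \frac{2 M}{3 + M}$)
$s{\left(518 \right)} - -299941 = 2 \cdot 518 \frac{1}{3 + 518} - -299941 = 2 \cdot 518 \cdot \frac{1}{521} + 299941 = \frac{1036}{521} + 299941 = \frac{156270297}{521}$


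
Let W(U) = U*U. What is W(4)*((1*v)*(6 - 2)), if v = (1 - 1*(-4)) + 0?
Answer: 320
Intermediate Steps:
v = 5 (v = (1 + 4) + 0 = 5 + 0 = 5)
W(U) = U**2
W(4)*((1*v)*(6 - 2)) = 4**2*((1*5)*(6 - 2)) = 16*(5*4) = 16*20 = 320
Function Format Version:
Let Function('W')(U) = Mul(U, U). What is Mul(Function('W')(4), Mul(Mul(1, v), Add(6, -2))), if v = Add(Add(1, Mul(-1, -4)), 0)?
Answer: 320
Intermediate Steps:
v = 5 (v = Add(Add(1, 4), 0) = Add(5, 0) = 5)
Function('W')(U) = Pow(U, 2)
Mul(Function('W')(4), Mul(Mul(1, v), Add(6, -2))) = Mul(Pow(4, 2), Mul(Mul(1, 5), Add(6, -2))) = Mul(16, Mul(5, 4)) = Mul(16, 20) = 320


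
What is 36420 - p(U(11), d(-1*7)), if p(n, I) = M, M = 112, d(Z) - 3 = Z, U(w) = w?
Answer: 36308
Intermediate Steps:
d(Z) = 3 + Z
p(n, I) = 112
36420 - p(U(11), d(-1*7)) = 36420 - 1*112 = 36420 - 112 = 36308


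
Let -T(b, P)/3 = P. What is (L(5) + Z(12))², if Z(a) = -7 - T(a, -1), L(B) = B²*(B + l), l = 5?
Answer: 57600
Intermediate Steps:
T(b, P) = -3*P
L(B) = B²*(5 + B) (L(B) = B²*(B + 5) = B²*(5 + B))
Z(a) = -10 (Z(a) = -7 - (-3)*(-1) = -7 - 1*3 = -7 - 3 = -10)
(L(5) + Z(12))² = (5²*(5 + 5) - 10)² = (25*10 - 10)² = (250 - 10)² = 240² = 57600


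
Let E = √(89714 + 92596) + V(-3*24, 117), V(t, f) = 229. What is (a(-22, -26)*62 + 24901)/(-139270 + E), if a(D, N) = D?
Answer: -1090869339/6444072457 - 23537*√182310/19332217371 ≈ -0.16980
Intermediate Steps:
E = 229 + √182310 (E = √(89714 + 92596) + 229 = √182310 + 229 = 229 + √182310 ≈ 655.98)
(a(-22, -26)*62 + 24901)/(-139270 + E) = (-22*62 + 24901)/(-139270 + (229 + √182310)) = (-1364 + 24901)/(-139041 + √182310) = 23537/(-139041 + √182310)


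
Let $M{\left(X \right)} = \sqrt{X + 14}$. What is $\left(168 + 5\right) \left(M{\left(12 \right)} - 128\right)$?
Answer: $-22144 + 173 \sqrt{26} \approx -21262.0$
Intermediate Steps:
$M{\left(X \right)} = \sqrt{14 + X}$
$\left(168 + 5\right) \left(M{\left(12 \right)} - 128\right) = \left(168 + 5\right) \left(\sqrt{14 + 12} - 128\right) = 173 \left(\sqrt{26} - 128\right) = 173 \left(-128 + \sqrt{26}\right) = -22144 + 173 \sqrt{26}$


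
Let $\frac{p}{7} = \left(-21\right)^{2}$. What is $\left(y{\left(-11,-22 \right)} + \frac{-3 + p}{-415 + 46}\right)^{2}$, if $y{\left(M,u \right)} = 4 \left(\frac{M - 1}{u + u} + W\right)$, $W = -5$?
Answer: $\frac{1361019664}{1830609} \approx 743.48$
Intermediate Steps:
$p = 3087$ ($p = 7 \left(-21\right)^{2} = 7 \cdot 441 = 3087$)
$y{\left(M,u \right)} = -20 + \frac{2 \left(-1 + M\right)}{u}$ ($y{\left(M,u \right)} = 4 \left(\frac{M - 1}{u + u} - 5\right) = 4 \left(\frac{-1 + M}{2 u} - 5\right) = 4 \left(-5 + \frac{-1 + M}{2 u}\right) = -20 + \frac{2 \left(-1 + M\right)}{u}$)
$\left(y{\left(-11,-22 \right)} + \frac{-3 + p}{-415 + 46}\right)^{2} = \left(\frac{2 \left(-1 - 11 - -220\right)}{-22} + \frac{-3 + 3087}{-415 + 46}\right)^{2} = \left(2 \left(- \frac{1}{22}\right) \left(-1 - 11 + 220\right) + \frac{3084}{-369}\right)^{2} = \left(2 \left(- \frac{1}{22}\right) 208 + 3084 \left(- \frac{1}{369}\right)\right)^{2} = \left(- \frac{208}{11} - \frac{1028}{123}\right)^{2} = \left(- \frac{36892}{1353}\right)^{2} = \frac{1361019664}{1830609}$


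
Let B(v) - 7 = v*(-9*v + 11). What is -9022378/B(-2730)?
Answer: 9022378/67106123 ≈ 0.13445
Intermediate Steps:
B(v) = 7 + v*(11 - 9*v) (B(v) = 7 + v*(-9*v + 11) = 7 + v*(11 - 9*v))
-9022378/B(-2730) = -9022378/(7 - 9*(-2730)² + 11*(-2730)) = -9022378/(7 - 9*7452900 - 30030) = -9022378/(7 - 67076100 - 30030) = -9022378/(-67106123) = -9022378*(-1/67106123) = 9022378/67106123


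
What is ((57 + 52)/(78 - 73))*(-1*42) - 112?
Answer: -5138/5 ≈ -1027.6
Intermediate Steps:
((57 + 52)/(78 - 73))*(-1*42) - 112 = (109/5)*(-42) - 112 = -4578/5 - 112 = -5138/5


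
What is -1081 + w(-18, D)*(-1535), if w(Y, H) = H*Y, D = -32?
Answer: -885241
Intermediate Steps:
-1081 + w(-18, D)*(-1535) = -1081 - 32*(-18)*(-1535) = -1081 + 576*(-1535) = -1081 - 884160 = -885241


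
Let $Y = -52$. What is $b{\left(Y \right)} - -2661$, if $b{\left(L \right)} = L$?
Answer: $2609$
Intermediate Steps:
$b{\left(Y \right)} - -2661 = -52 - -2661 = -52 + 2661 = 2609$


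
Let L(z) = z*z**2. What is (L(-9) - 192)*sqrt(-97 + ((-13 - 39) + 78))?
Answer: -921*I*sqrt(71) ≈ -7760.5*I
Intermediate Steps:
L(z) = z**3
(L(-9) - 192)*sqrt(-97 + ((-13 - 39) + 78)) = ((-9)**3 - 192)*sqrt(-97 + ((-13 - 39) + 78)) = (-729 - 192)*sqrt(-97 + (-52 + 78)) = -921*sqrt(-97 + 26) = -921*I*sqrt(71)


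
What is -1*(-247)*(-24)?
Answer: -5928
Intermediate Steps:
-1*(-247)*(-24) = 247*(-24) = -5928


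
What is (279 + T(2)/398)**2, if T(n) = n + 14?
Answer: 3083469841/39601 ≈ 77863.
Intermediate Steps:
T(n) = 14 + n
(279 + T(2)/398)**2 = (279 + (14 + 2)/398)**2 = (279 + 16*(1/398))**2 = (279 + 8/199)**2 = (55529/199)**2 = 3083469841/39601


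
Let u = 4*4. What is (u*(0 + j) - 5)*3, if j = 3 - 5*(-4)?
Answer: 1089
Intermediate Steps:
u = 16
j = 23 (j = 3 + 20 = 23)
(u*(0 + j) - 5)*3 = (16*(0 + 23) - 5)*3 = (16*23 - 5)*3 = (368 - 5)*3 = 363*3 = 1089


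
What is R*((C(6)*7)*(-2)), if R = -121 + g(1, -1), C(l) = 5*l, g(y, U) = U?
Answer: 51240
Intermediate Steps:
R = -122 (R = -121 - 1 = -122)
R*((C(6)*7)*(-2)) = -122*(5*6)*7*(-2) = -122*30*7*(-2) = -25620*(-2) = -122*(-420) = 51240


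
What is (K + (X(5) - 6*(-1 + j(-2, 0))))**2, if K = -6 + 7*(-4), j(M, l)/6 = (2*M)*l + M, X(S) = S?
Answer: 2401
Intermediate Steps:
j(M, l) = 6*M + 12*M*l (j(M, l) = 6*((2*M)*l + M) = 6*(2*M*l + M) = 6*(M + 2*M*l) = 6*M + 12*M*l)
K = -34 (K = -6 - 28 = -34)
(K + (X(5) - 6*(-1 + j(-2, 0))))**2 = (-34 + (5 - 6*(-1 + 6*(-2)*(1 + 2*0))))**2 = (-34 + (5 - 6*(-1 + 6*(-2)*(1 + 0))))**2 = (-34 + (5 - 6*(-1 + 6*(-2)*1)))**2 = (-34 + (5 - 6*(-1 - 12)))**2 = (-34 + (5 - 6*(-13)))**2 = (-34 + (5 - 1*(-78)))**2 = (-34 + (5 + 78))**2 = (-34 + 83)**2 = 49**2 = 2401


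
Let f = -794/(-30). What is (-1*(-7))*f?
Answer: 2779/15 ≈ 185.27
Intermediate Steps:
f = 397/15 (f = -794*(-1/30) = 397/15 ≈ 26.467)
(-1*(-7))*f = -1*(-7)*(397/15) = 7*(397/15) = 2779/15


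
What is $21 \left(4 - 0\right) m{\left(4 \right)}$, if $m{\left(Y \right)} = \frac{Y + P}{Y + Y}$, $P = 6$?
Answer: $105$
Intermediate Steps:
$m{\left(Y \right)} = \frac{6 + Y}{2 Y}$ ($m{\left(Y \right)} = \frac{Y + 6}{Y + Y} = \frac{6 + Y}{2 Y}$)
$21 \left(4 - 0\right) m{\left(4 \right)} = 21 \left(4 - 0\right) \frac{6 + 4}{2 \cdot 4} = 21 \left(4 + 0\right) \frac{1}{2} \cdot \frac{1}{4} \cdot 10 = 21 \cdot 4 \cdot \frac{5}{4} = 84 \cdot \frac{5}{4} = 105$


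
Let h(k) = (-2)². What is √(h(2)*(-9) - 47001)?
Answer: I*√47037 ≈ 216.88*I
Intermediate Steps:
h(k) = 4
√(h(2)*(-9) - 47001) = √(4*(-9) - 47001) = √(-36 - 47001) = √(-47037) = I*√47037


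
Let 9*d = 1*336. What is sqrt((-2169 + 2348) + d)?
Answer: sqrt(1947)/3 ≈ 14.708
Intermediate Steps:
d = 112/3 (d = (1*336)/9 = (1/9)*336 = 112/3 ≈ 37.333)
sqrt((-2169 + 2348) + d) = sqrt((-2169 + 2348) + 112/3) = sqrt(179 + 112/3) = sqrt(649/3) = sqrt(1947)/3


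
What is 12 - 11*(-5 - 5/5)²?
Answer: -384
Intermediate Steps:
12 - 11*(-5 - 5/5)² = 12 - 11*(-5 - 5*⅕)² = 12 - 11*(-5 - 1)² = 12 - 11*(-6)² = 12 - 11*36 = 12 - 396 = -384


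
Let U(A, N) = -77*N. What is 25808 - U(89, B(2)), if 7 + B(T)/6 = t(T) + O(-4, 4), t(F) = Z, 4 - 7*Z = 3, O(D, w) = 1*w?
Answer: 24488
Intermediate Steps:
O(D, w) = w
Z = ⅐ (Z = 4/7 - ⅐*3 = 4/7 - 3/7 = ⅐ ≈ 0.14286)
t(F) = ⅐
B(T) = -120/7 (B(T) = -42 + 6*(⅐ + 4) = -42 + 6*(29/7) = -42 + 174/7 = -120/7)
25808 - U(89, B(2)) = 25808 - (-77)*(-120)/7 = 25808 - 1*1320 = 25808 - 1320 = 24488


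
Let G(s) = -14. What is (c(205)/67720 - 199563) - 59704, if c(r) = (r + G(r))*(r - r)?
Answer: -259267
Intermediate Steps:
c(r) = 0 (c(r) = (r - 14)*(r - r) = (-14 + r)*0 = 0)
(c(205)/67720 - 199563) - 59704 = (0/67720 - 199563) - 59704 = (0*(1/67720) - 199563) - 59704 = (0 - 199563) - 59704 = -199563 - 59704 = -259267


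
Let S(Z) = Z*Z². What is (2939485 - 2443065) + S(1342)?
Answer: 2417390108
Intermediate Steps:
S(Z) = Z³
(2939485 - 2443065) + S(1342) = (2939485 - 2443065) + 1342³ = 496420 + 2416893688 = 2417390108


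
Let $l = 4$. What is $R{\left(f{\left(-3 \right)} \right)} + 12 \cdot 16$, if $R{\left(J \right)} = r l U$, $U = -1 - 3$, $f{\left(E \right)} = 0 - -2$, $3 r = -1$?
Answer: $\frac{592}{3} \approx 197.33$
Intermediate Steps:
$r = - \frac{1}{3}$ ($r = \frac{1}{3} \left(-1\right) = - \frac{1}{3} \approx -0.33333$)
$f{\left(E \right)} = 2$ ($f{\left(E \right)} = 0 + 2 = 2$)
$U = -4$ ($U = -1 - 3 = -4$)
$R{\left(J \right)} = \frac{16}{3}$ ($R{\left(J \right)} = \left(- \frac{1}{3}\right) 4 \left(-4\right) = \left(- \frac{4}{3}\right) \left(-4\right) = \frac{16}{3}$)
$R{\left(f{\left(-3 \right)} \right)} + 12 \cdot 16 = \frac{16}{3} + 12 \cdot 16 = \frac{16}{3} + 192 = \frac{592}{3}$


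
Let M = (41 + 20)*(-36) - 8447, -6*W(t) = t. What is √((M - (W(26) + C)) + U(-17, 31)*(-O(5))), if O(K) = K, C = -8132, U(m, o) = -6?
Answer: I*√22290/3 ≈ 49.766*I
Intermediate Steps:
W(t) = -t/6
M = -10643 (M = 61*(-36) - 8447 = -2196 - 8447 = -10643)
√((M - (W(26) + C)) + U(-17, 31)*(-O(5))) = √((-10643 - (-⅙*26 - 8132)) - (-6)*5) = √((-10643 - (-13/3 - 8132)) - 6*(-5)) = √((-10643 - 1*(-24409/3)) + 30) = √((-10643 + 24409/3) + 30) = √(-7520/3 + 30) = √(-7430/3) = I*√22290/3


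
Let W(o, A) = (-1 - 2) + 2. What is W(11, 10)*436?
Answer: -436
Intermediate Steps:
W(o, A) = -1 (W(o, A) = -3 + 2 = -1)
W(11, 10)*436 = -1*436 = -436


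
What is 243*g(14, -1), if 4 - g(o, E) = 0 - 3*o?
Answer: 11178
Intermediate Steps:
g(o, E) = 4 + 3*o (g(o, E) = 4 - (0 - 3*o) = 4 - (-3)*o = 4 + 3*o)
243*g(14, -1) = 243*(4 + 3*14) = 243*(4 + 42) = 243*46 = 11178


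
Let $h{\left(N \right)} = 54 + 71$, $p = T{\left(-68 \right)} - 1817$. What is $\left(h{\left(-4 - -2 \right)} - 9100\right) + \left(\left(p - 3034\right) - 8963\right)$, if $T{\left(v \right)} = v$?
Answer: $-22857$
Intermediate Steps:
$p = -1885$ ($p = -68 - 1817 = -1885$)
$h{\left(N \right)} = 125$
$\left(h{\left(-4 - -2 \right)} - 9100\right) + \left(\left(p - 3034\right) - 8963\right) = \left(125 - 9100\right) - 13882 = -8975 - 13882 = -22857$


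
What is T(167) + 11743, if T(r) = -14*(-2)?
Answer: 11771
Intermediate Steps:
T(r) = 28
T(167) + 11743 = 28 + 11743 = 11771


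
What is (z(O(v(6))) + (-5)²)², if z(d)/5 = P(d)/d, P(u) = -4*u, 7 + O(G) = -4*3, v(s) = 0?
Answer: 25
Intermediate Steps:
O(G) = -19 (O(G) = -7 - 4*3 = -7 - 12 = -19)
z(d) = -20 (z(d) = 5*((-4*d)/d) = 5*(-4) = -20)
(z(O(v(6))) + (-5)²)² = (-20 + (-5)²)² = (-20 + 25)² = 5² = 25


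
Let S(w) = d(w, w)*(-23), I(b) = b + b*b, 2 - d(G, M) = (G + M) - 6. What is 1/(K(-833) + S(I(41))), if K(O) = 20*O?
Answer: 1/62368 ≈ 1.6034e-5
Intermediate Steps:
d(G, M) = 8 - G - M (d(G, M) = 2 - ((G + M) - 6) = 2 - (-6 + G + M) = 2 + (6 - G - M) = 8 - G - M)
I(b) = b + b**2
S(w) = -184 + 46*w (S(w) = (8 - w - w)*(-23) = (8 - 2*w)*(-23) = -184 + 46*w)
1/(K(-833) + S(I(41))) = 1/(20*(-833) + (-184 + 46*(41*(1 + 41)))) = 1/(-16660 + (-184 + 46*(41*42))) = 1/(-16660 + (-184 + 46*1722)) = 1/(-16660 + (-184 + 79212)) = 1/(-16660 + 79028) = 1/62368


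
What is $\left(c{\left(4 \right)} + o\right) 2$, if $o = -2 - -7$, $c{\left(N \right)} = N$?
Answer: $18$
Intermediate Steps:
$o = 5$ ($o = -2 + 7 = 5$)
$\left(c{\left(4 \right)} + o\right) 2 = \left(4 + 5\right) 2 = 9 \cdot 2 = 18$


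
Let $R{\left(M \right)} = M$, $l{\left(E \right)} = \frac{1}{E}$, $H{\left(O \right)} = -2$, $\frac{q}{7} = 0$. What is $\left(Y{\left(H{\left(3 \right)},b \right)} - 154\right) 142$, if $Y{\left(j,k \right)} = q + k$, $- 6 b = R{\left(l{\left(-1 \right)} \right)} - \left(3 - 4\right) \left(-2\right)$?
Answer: $-21797$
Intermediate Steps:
$q = 0$ ($q = 7 \cdot 0 = 0$)
$b = \frac{1}{2}$ ($b = - \frac{\frac{1}{-1} - \left(3 - 4\right) \left(-2\right)}{6} = - \frac{-1 - \left(-1\right) \left(-2\right)}{6} = - \frac{-1 - 2}{6} = \left(- \frac{1}{6}\right) \left(-3\right) = \frac{1}{2} \approx 0.5$)
$Y{\left(j,k \right)} = k$ ($Y{\left(j,k \right)} = 0 + k = k$)
$\left(Y{\left(H{\left(3 \right)},b \right)} - 154\right) 142 = \left(\frac{1}{2} - 154\right) 142 = \left(- \frac{307}{2}\right) 142 = -21797$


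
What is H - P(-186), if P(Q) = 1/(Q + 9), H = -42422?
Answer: -7508693/177 ≈ -42422.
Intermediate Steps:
P(Q) = 1/(9 + Q)
H - P(-186) = -42422 - 1/(9 - 186) = -42422 - 1/(-177) = -42422 - 1*(-1/177) = -42422 + 1/177 = -7508693/177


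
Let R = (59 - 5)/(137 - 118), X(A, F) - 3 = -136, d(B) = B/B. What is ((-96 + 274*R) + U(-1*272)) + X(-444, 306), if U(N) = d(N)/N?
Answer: 2841021/5168 ≈ 549.73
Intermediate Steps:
d(B) = 1
X(A, F) = -133 (X(A, F) = 3 - 136 = -133)
R = 54/19 ≈ 2.8421
U(N) = 1/N
((-96 + 274*R) + U(-1*272)) + X(-444, 306) = ((-96 + 274*(54/19)) + 1/(-1*272)) - 133 = ((-96 + 14796/19) + 1/(-272)) - 133 = (12972/19 - 1/272) - 133 = 3528365/5168 - 133 = 2841021/5168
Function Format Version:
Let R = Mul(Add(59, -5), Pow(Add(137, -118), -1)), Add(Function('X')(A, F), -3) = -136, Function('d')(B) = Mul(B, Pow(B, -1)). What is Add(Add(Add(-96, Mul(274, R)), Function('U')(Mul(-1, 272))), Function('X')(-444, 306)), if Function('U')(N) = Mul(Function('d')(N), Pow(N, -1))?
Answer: Rational(2841021, 5168) ≈ 549.73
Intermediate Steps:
Function('d')(B) = 1
Function('X')(A, F) = -133 (Function('X')(A, F) = Add(3, -136) = -133)
R = Rational(54, 19) (R = Mul(54, Pow(19, -1)) = Mul(54, Rational(1, 19)) = Rational(54, 19) ≈ 2.8421)
Function('U')(N) = Pow(N, -1) (Function('U')(N) = Mul(1, Pow(N, -1)) = Pow(N, -1))
Add(Add(Add(-96, Mul(274, R)), Function('U')(Mul(-1, 272))), Function('X')(-444, 306)) = Add(Add(Add(-96, Mul(274, Rational(54, 19))), Pow(Mul(-1, 272), -1)), -133) = Add(Add(Add(-96, Rational(14796, 19)), Pow(-272, -1)), -133) = Add(Add(Rational(12972, 19), Rational(-1, 272)), -133) = Add(Rational(3528365, 5168), -133) = Rational(2841021, 5168)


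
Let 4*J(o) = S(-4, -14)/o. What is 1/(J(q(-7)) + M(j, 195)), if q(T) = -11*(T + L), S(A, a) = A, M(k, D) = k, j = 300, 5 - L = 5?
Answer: 77/23099 ≈ 0.0033335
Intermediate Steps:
L = 0 (L = 5 - 1*5 = 5 - 5 = 0)
q(T) = -11*T (q(T) = -11*(T + 0) = -11*T)
J(o) = -1/o (J(o) = (-4/o)/4 = -1/o)
1/(J(q(-7)) + M(j, 195)) = 1/(-1/((-11*(-7))) + 300) = 1/(-1/77 + 300) = 1/(23099/77) = 77/23099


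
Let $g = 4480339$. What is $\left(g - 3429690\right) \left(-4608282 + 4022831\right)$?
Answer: $-615103507699$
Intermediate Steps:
$\left(g - 3429690\right) \left(-4608282 + 4022831\right) = \left(4480339 - 3429690\right) \left(-4608282 + 4022831\right) = 1050649 \left(-585451\right) = -615103507699$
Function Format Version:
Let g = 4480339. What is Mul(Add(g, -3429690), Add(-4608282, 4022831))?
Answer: -615103507699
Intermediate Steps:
Mul(Add(g, -3429690), Add(-4608282, 4022831)) = Mul(Add(4480339, -3429690), Add(-4608282, 4022831)) = Mul(1050649, -585451) = -615103507699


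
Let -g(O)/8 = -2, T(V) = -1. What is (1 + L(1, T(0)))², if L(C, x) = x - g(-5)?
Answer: 256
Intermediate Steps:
g(O) = 16 (g(O) = -8*(-2) = 16)
L(C, x) = -16 + x (L(C, x) = x - 1*16 = x - 16 = -16 + x)
(1 + L(1, T(0)))² = (1 + (-16 - 1))² = (1 - 17)² = (-16)² = 256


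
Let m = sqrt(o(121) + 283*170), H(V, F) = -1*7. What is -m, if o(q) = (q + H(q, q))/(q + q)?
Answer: -sqrt(5821367)/11 ≈ -219.34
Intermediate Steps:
H(V, F) = -7
o(q) = (-7 + q)/(2*q) (o(q) = (q - 7)/(q + q) = (-7 + q)/((2*q)) = (-7 + q)*(1/(2*q)) = (-7 + q)/(2*q))
m = sqrt(5821367)/11 (m = sqrt((1/2)*(-7 + 121)/121 + 283*170) = sqrt((1/2)*(1/121)*114 + 48110) = sqrt(57/121 + 48110) = sqrt(5821367/121) = sqrt(5821367)/11 ≈ 219.34)
-m = -sqrt(5821367)/11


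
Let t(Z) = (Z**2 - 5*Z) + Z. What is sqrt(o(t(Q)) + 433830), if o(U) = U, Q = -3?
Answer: sqrt(433851) ≈ 658.67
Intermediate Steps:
t(Z) = Z**2 - 4*Z
sqrt(o(t(Q)) + 433830) = sqrt(-3*(-4 - 3) + 433830) = sqrt(-3*(-7) + 433830) = sqrt(21 + 433830) = sqrt(433851)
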